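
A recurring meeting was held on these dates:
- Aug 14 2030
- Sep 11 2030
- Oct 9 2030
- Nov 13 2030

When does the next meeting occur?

Dec 11 2030

These are Wednesdays at 28- or 35-day spacing (28, 28, 35).
The pattern: 2nd Wednesday of the month.
2nd Wednesday of December 2030: Dec 11 2030.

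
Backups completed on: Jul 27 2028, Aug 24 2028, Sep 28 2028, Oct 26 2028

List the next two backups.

Gaps: 28, 35, 28 days — a mix of 28 and 35. Every date is a Thursday.
Each is the 4th Thursday of its month.
4th Thursday of November 2028: Nov 23 2028.
December 2028 — 4th Thursday is Dec 28 2028.

Nov 23 2028, Dec 28 2028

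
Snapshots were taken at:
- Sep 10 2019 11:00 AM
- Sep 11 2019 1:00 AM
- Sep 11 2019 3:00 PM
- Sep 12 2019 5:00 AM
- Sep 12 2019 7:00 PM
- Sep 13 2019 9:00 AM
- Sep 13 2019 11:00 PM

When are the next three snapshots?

Spacing: 14, 14, 14, 14, 14, 14 h — constant 14 h.
Sep 13 2019 11:00 PM + 14 h = Sep 14 2019 1:00 PM.
Sep 14 2019 1:00 PM + 14 h = Sep 15 2019 3:00 AM.
Sep 15 2019 3:00 AM + 14 h = Sep 15 2019 5:00 PM.

Sep 14 2019 1:00 PM, Sep 15 2019 3:00 AM, Sep 15 2019 5:00 PM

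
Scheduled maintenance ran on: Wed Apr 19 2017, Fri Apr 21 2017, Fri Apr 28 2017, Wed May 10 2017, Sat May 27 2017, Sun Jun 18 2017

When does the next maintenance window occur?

Gaps: 2, 7, 12, 17, 22 days — each gap is 5 larger than the previous one.
Next gap: 27 days. Sun Jun 18 2017 + 27 days = Sat Jul 15 2017.

Sat Jul 15 2017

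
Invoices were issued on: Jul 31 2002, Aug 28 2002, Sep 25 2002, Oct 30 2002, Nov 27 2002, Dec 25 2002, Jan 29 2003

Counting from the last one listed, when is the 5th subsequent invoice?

Jun 25 2003

These are Wednesdays with 28, 28, 35, 28, 28, 35-day gaps.
Each is the final Wednesday of its month — Jul 31 2002 is past the 28th, so '4th Wednesday' doesn't fit.
Last Wednesday of February 2003: Feb 26 2003.
March 2003 ends with Wednesday Mar 26 2003.
April 2003 ends with Wednesday Apr 30 2003.
May 2003 ends with Wednesday May 28 2003.
June 2003 ends with Wednesday Jun 25 2003.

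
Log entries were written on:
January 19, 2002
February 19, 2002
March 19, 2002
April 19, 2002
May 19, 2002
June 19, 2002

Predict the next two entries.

The day-of-month is always 19 (31, 28, 31, 30, 31 days between events).
So this recurs on the 19th of each month.
Next: July 2002 → July 19, 2002.
August 2002: August 19, 2002.

July 19, 2002; August 19, 2002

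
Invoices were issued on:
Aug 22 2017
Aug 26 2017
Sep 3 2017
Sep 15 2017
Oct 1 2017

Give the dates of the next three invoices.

Gaps: 4, 8, 12, 16 days — each gap is 4 larger than the previous one.
Next gap: 20 days. Oct 1 2017 + 20 days = Oct 21 2017.
Next gap: 24 days. Oct 21 2017 + 24 days = Nov 14 2017.
Next gap: 28 days. Nov 14 2017 + 28 days = Dec 12 2017.

Oct 21 2017, Nov 14 2017, Dec 12 2017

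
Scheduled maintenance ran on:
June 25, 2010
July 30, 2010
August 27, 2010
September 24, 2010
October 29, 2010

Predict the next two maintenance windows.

All Fridays; the gaps (35, 28, 28, 35) vary with month length.
This is the last Friday of each month.
Last Friday of November 2010: November 26, 2010.
Last Friday of December 2010: December 31, 2010.

November 26, 2010; December 31, 2010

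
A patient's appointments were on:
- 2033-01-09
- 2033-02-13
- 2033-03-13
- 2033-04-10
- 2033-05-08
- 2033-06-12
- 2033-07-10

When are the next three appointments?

All dates are Sundays, 35, 28, 28, 28, 35, 28 days apart.
Specifically, the 2nd Sunday of each month.
August 2033 — 2nd Sunday is 2033-08-14.
2nd Sunday of September 2033: 2033-09-11.
October 2033 — 2nd Sunday is 2033-10-09.

2033-08-14, 2033-09-11, 2033-10-09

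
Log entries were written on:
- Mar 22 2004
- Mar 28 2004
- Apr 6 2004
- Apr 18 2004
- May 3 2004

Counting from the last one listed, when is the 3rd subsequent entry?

The spacing grows by 3 each time: 6, 9, 12, 15 days.
Next gap: 18 days. May 3 2004 + 18 days = May 21 2004.
Next gap: 21 days. May 21 2004 + 21 days = Jun 11 2004.
Next gap: 24 days. Jun 11 2004 + 24 days = Jul 5 2004.

Jul 5 2004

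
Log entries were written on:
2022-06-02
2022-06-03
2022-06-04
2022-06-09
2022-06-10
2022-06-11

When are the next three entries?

2022-06-16, 2022-06-17, 2022-06-18

Every event lands on a Thursday or Friday or Saturday (gaps cycle 1, 1, 5, 1, 1).
So the schedule is: every Thursday, Friday and Saturday.
The following Thursday is 2022-06-16.
Next Friday: 2022-06-17.
The following Saturday is 2022-06-18.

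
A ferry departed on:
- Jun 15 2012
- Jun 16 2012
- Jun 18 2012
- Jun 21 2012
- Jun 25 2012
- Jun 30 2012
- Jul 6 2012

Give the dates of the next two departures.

Intervals are 1, 2, 3, 4, 5, 6 days — an arithmetic progression with common difference 1.
Next gap: 7 days. Jul 6 2012 + 7 days = Jul 13 2012.
Next gap: 8 days. Jul 13 2012 + 8 days = Jul 21 2012.

Jul 13 2012, Jul 21 2012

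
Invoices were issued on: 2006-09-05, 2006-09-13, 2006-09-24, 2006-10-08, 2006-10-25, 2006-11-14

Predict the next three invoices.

Intervals are 8, 11, 14, 17, 20 days — an arithmetic progression with common difference 3.
Next gap: 23 days. 2006-11-14 + 23 days = 2006-12-07.
Next gap: 26 days. 2006-12-07 + 26 days = 2007-01-02.
Next gap: 29 days. 2007-01-02 + 29 days = 2007-01-31.

2006-12-07, 2007-01-02, 2007-01-31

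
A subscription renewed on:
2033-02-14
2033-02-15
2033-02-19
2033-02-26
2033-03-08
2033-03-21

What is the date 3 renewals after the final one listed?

The spacing grows by 3 each time: 1, 4, 7, 10, 13 days.
Next gap: 16 days. 2033-03-21 + 16 days = 2033-04-06.
Next gap: 19 days. 2033-04-06 + 19 days = 2033-04-25.
Next gap: 22 days. 2033-04-25 + 22 days = 2033-05-17.

2033-05-17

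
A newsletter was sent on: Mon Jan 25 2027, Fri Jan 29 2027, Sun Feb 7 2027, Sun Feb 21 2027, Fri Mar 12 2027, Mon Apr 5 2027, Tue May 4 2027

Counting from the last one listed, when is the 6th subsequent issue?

Gaps: 4, 9, 14, 19, 24, 29 days — each gap is 5 larger than the previous one.
Next gap: 34 days. Tue May 4 2027 + 34 days = Mon Jun 7 2027.
Next gap: 39 days. Mon Jun 7 2027 + 39 days = Fri Jul 16 2027.
Next gap: 44 days. Fri Jul 16 2027 + 44 days = Sun Aug 29 2027.
Next gap: 49 days. Sun Aug 29 2027 + 49 days = Sun Oct 17 2027.
Next gap: 54 days. Sun Oct 17 2027 + 54 days = Fri Dec 10 2027.
Next gap: 59 days. Fri Dec 10 2027 + 59 days = Mon Feb 7 2028.

Mon Feb 7 2028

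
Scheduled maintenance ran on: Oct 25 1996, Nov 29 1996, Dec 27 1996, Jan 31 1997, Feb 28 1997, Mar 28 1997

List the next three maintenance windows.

All Fridays; the gaps (35, 28, 35, 28, 28) vary with month length.
This is the last Friday of each month.
Last Friday of April 1997: Apr 25 1997.
Last Friday of May 1997: May 30 1997.
Last Friday of June 1997: Jun 27 1997.

Apr 25 1997, May 30 1997, Jun 27 1997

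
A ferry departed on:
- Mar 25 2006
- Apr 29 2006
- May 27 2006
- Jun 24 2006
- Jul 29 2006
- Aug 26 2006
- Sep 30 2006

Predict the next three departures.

Every date is a Saturday; gaps 35, 28, 28, 35, 28, 35 days.
Each is the last Saturday of its month (at least one falls on the 29th or later, ruling out '4th Saturday').
October 2006 ends with Saturday Oct 28 2006.
Last Saturday of November 2006: Nov 25 2006.
December 2006 ends with Saturday Dec 30 2006.

Oct 28 2006, Nov 25 2006, Dec 30 2006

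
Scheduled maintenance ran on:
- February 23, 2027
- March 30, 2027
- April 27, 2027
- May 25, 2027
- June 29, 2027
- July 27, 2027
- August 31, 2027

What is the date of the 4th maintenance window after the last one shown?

All Tuesdays; the gaps (35, 28, 28, 35, 28, 35) vary with month length.
This is the last Tuesday of each month.
September 2027 ends with Tuesday September 28, 2027.
October 2027 ends with Tuesday October 26, 2027.
November 2027 ends with Tuesday November 30, 2027.
Last Tuesday of December 2027: December 28, 2027.

December 28, 2027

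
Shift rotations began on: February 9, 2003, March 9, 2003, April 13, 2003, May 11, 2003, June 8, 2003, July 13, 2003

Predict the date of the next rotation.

August 10, 2003

All dates are Sundays, 28, 35, 28, 28, 35 days apart.
Specifically, the 2nd Sunday of each month.
2nd Sunday of August 2003: August 10, 2003.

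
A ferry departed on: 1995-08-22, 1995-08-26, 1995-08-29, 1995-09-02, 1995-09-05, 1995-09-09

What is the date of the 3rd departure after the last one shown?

1995-09-19

The gap pattern 4, 3, 4, 3, 4 repeats every 2 events.
These are the Tuesdays and Saturdays of each week.
Next Tuesday: 1995-09-12.
The following Saturday is 1995-09-16.
Next Tuesday: 1995-09-19.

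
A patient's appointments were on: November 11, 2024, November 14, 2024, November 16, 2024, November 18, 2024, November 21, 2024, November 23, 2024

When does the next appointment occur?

Every event lands on a Monday or Thursday or Saturday (gaps cycle 3, 2, 2, 3, 2).
So the schedule is: every Monday, Thursday and Saturday.
The following Monday is November 25, 2024.

November 25, 2024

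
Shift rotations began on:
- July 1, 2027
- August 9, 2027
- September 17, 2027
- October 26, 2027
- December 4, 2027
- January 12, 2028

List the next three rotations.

February 20, 2028; March 30, 2028; May 8, 2028

Gaps between consecutive events: 39, 39, 39, 39, 39 days — a constant 39-day interval.
January 12, 2028 + 39 days = February 20, 2028.
February 20, 2028 + 39 days = March 30, 2028.
March 30, 2028 + 39 days = May 8, 2028.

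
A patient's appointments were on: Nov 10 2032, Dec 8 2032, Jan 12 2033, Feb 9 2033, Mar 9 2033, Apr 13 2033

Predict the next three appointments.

May 11 2033, Jun 8 2033, Jul 13 2033

Gaps: 28, 35, 28, 28, 35 days — a mix of 28 and 35. Every date is a Wednesday.
Each is the 2nd Wednesday of its month.
May 2033 — 2nd Wednesday is May 11 2033.
2nd Wednesday of June 2033: Jun 8 2033.
2nd Wednesday of July 2033: Jul 13 2033.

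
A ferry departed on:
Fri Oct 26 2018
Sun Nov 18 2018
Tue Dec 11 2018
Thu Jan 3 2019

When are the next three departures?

The spacing is 23, 23, 23 days — always 23 days.
Thu Jan 3 2019 + 23 days = Sat Jan 26 2019.
Sat Jan 26 2019 + 23 days = Mon Feb 18 2019.
Mon Feb 18 2019 + 23 days = Wed Mar 13 2019.

Sat Jan 26 2019, Mon Feb 18 2019, Wed Mar 13 2019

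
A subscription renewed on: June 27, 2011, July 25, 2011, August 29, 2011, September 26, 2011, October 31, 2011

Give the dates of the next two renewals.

November 28, 2011; December 26, 2011

Every date is a Monday; gaps 28, 35, 28, 35 days.
Each is the last Monday of its month (at least one falls on the 29th or later, ruling out '4th Monday').
Last Monday of November 2011: November 28, 2011.
Last Monday of December 2011: December 26, 2011.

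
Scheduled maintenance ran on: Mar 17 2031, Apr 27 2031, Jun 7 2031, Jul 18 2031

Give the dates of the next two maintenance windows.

Aug 28 2031, Oct 8 2031

Every event comes 41 days after the last (41, 41, 41).
Jul 18 2031 + 41 days = Aug 28 2031.
Aug 28 2031 + 41 days = Oct 8 2031.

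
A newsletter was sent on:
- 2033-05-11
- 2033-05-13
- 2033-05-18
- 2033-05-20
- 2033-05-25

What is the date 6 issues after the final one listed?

2033-06-15

The gap pattern 2, 5, 2, 5 repeats every 2 events.
These are the Wednesdays and Fridays of each week.
The following Friday is 2033-05-27.
Next Wednesday: 2033-06-01.
Next Friday: 2033-06-03.
The following Wednesday is 2033-06-08.
The following Friday is 2033-06-10.
Next Wednesday: 2033-06-15.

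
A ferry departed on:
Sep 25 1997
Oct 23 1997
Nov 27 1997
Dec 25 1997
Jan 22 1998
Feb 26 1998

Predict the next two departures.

These are Thursdays at 28- or 35-day spacing (28, 35, 28, 28, 35).
The pattern: 4th Thursday of the month.
4th Thursday of March 1998: Mar 26 1998.
April 1998 — 4th Thursday is Apr 23 1998.

Mar 26 1998, Apr 23 1998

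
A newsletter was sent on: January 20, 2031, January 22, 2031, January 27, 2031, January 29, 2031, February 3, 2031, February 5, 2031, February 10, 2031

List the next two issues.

February 12, 2031; February 17, 2031

Every event lands on a Monday or Wednesday (gaps cycle 2, 5, 2, 5, 2, 5).
So the schedule is: every Monday and Wednesday.
The following Wednesday is February 12, 2031.
Next Monday: February 17, 2031.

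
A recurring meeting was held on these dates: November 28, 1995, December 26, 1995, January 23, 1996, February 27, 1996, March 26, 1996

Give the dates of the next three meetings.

April 23, 1996; May 28, 1996; June 25, 1996

All dates are Tuesdays, 28, 28, 35, 28 days apart.
Specifically, the 4th Tuesday of each month.
4th Tuesday of April 1996: April 23, 1996.
4th Tuesday of May 1996: May 28, 1996.
June 1996 — 4th Tuesday is June 25, 1996.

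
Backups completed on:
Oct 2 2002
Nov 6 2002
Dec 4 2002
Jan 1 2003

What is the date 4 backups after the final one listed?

May 7 2003

All dates are Wednesdays, 35, 28, 28 days apart.
Specifically, the 1st Wednesday of each month.
February 2003 — 1st Wednesday is Feb 5 2003.
1st Wednesday of March 2003: Mar 5 2003.
April 2003 — 1st Wednesday is Apr 2 2003.
May 2003 — 1st Wednesday is May 7 2003.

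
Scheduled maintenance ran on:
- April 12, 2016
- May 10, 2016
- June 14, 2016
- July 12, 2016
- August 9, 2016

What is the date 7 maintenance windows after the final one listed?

March 14, 2017

Gaps: 28, 35, 28, 28 days — a mix of 28 and 35. Every date is a Tuesday.
Each is the 2nd Tuesday of its month.
2nd Tuesday of September 2016: September 13, 2016.
October 2016 — 2nd Tuesday is October 11, 2016.
2nd Tuesday of November 2016: November 8, 2016.
December 2016 — 2nd Tuesday is December 13, 2016.
2nd Tuesday of January 2017: January 10, 2017.
February 2017 — 2nd Tuesday is February 14, 2017.
2nd Tuesday of March 2017: March 14, 2017.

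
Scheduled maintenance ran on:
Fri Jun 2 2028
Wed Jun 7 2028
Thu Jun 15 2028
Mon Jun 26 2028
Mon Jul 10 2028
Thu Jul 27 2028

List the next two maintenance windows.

Wed Aug 16 2028, Fri Sep 8 2028

The spacing grows by 3 each time: 5, 8, 11, 14, 17 days.
Next gap: 20 days. Thu Jul 27 2028 + 20 days = Wed Aug 16 2028.
Next gap: 23 days. Wed Aug 16 2028 + 23 days = Fri Sep 8 2028.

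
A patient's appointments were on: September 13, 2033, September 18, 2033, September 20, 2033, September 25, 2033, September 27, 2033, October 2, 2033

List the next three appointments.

The gap pattern 5, 2, 5, 2, 5 repeats every 2 events.
These are the Tuesdays and Sundays of each week.
Next Tuesday: October 4, 2033.
The following Sunday is October 9, 2033.
The following Tuesday is October 11, 2033.

October 4, 2033; October 9, 2033; October 11, 2033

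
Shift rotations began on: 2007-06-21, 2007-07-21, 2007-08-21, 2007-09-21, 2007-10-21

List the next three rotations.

Each date is the 21st; the gaps (30, 31, 31, 30) track the month lengths.
The rule is the 21st of each month.
November 2007: 2007-11-21.
December 2007: 2007-12-21.
January 2008: 2008-01-21.

2007-11-21, 2007-12-21, 2008-01-21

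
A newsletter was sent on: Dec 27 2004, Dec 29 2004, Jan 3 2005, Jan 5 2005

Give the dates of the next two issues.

Jan 10 2005, Jan 12 2005

Gaps: 2, 5, 2 days — not constant, but cyclic with period 2.
The events fall on every Monday and Wednesday.
Next Monday: Jan 10 2005.
The following Wednesday is Jan 12 2005.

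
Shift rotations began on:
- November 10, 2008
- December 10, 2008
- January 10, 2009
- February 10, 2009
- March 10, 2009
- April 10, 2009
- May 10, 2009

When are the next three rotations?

Gaps: 30, 31, 31, 28, 31, 30 days — not constant. Every event is on the 10th of the month.
Pattern: the 10th of each month.
Next: June 2009 → June 10, 2009.
July 2009: July 10, 2009.
August 2009: August 10, 2009.

June 10, 2009; July 10, 2009; August 10, 2009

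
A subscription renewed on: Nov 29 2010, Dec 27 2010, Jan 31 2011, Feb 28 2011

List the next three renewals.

These are Mondays with 28, 35, 28-day gaps.
Each is the final Monday of its month — Nov 29 2010 is past the 28th, so '4th Monday' doesn't fit.
Last Monday of March 2011: Mar 28 2011.
Last Monday of April 2011: Apr 25 2011.
May 2011 ends with Monday May 30 2011.

Mar 28 2011, Apr 25 2011, May 30 2011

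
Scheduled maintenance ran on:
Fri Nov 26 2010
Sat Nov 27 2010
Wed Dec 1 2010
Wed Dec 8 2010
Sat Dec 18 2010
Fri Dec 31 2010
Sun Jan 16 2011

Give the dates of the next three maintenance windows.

Intervals are 1, 4, 7, 10, 13, 16 days — an arithmetic progression with common difference 3.
Next gap: 19 days. Sun Jan 16 2011 + 19 days = Fri Feb 4 2011.
Next gap: 22 days. Fri Feb 4 2011 + 22 days = Sat Feb 26 2011.
Next gap: 25 days. Sat Feb 26 2011 + 25 days = Wed Mar 23 2011.

Fri Feb 4 2011, Sat Feb 26 2011, Wed Mar 23 2011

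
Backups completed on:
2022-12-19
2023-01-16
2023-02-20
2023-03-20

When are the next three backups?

2023-04-17, 2023-05-15, 2023-06-19

These are Mondays at 28- or 35-day spacing (28, 35, 28).
The pattern: 3rd Monday of the month.
April 2023 — 3rd Monday is 2023-04-17.
3rd Monday of May 2023: 2023-05-15.
3rd Monday of June 2023: 2023-06-19.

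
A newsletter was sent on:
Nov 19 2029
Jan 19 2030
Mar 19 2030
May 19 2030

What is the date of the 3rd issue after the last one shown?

Gaps: 61, 59, 61 days — not constant. Every event is on the 19th of the month.
Pattern: the 19th of every 2 months.
Next: July 2030 → Jul 19 2030.
Next: September 2030 → Sep 19 2030.
November 2030: Nov 19 2030.

Nov 19 2030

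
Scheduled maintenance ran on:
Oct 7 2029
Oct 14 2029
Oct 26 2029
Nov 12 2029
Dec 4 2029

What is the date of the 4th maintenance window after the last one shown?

Apr 21 2030

The spacing grows by 5 each time: 7, 12, 17, 22 days.
Next gap: 27 days. Dec 4 2029 + 27 days = Dec 31 2029.
Next gap: 32 days. Dec 31 2029 + 32 days = Feb 1 2030.
Next gap: 37 days. Feb 1 2030 + 37 days = Mar 10 2030.
Next gap: 42 days. Mar 10 2030 + 42 days = Apr 21 2030.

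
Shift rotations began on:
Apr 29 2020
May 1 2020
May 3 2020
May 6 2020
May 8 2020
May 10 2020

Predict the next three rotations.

Every event lands on a Wednesday or Friday or Sunday (gaps cycle 2, 2, 3, 2, 2).
So the schedule is: every Wednesday, Friday and Sunday.
The following Wednesday is May 13 2020.
Next Friday: May 15 2020.
Next Sunday: May 17 2020.

May 13 2020, May 15 2020, May 17 2020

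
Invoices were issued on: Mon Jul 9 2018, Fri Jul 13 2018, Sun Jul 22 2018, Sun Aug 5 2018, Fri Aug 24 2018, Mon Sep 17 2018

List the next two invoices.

Intervals are 4, 9, 14, 19, 24 days — an arithmetic progression with common difference 5.
Next gap: 29 days. Mon Sep 17 2018 + 29 days = Tue Oct 16 2018.
Next gap: 34 days. Tue Oct 16 2018 + 34 days = Mon Nov 19 2018.

Tue Oct 16 2018, Mon Nov 19 2018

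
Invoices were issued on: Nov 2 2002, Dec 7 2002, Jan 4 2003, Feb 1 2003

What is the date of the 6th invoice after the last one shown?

These are Saturdays at 28- or 35-day spacing (35, 28, 28).
The pattern: 1st Saturday of the month.
1st Saturday of March 2003: Mar 1 2003.
April 2003 — 1st Saturday is Apr 5 2003.
1st Saturday of May 2003: May 3 2003.
1st Saturday of June 2003: Jun 7 2003.
1st Saturday of July 2003: Jul 5 2003.
August 2003 — 1st Saturday is Aug 2 2003.

Aug 2 2003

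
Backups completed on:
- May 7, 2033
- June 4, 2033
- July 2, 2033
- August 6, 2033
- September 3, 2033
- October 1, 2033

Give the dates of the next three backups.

Gaps: 28, 28, 35, 28, 28 days — a mix of 28 and 35. Every date is a Saturday.
Each is the 1st Saturday of its month.
November 2033 — 1st Saturday is November 5, 2033.
1st Saturday of December 2033: December 3, 2033.
January 2034 — 1st Saturday is January 7, 2034.

November 5, 2033; December 3, 2033; January 7, 2034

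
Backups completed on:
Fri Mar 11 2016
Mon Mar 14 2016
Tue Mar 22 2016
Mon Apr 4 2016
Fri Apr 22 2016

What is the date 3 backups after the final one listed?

The spacing grows by 5 each time: 3, 8, 13, 18 days.
Next gap: 23 days. Fri Apr 22 2016 + 23 days = Sun May 15 2016.
Next gap: 28 days. Sun May 15 2016 + 28 days = Sun Jun 12 2016.
Next gap: 33 days. Sun Jun 12 2016 + 33 days = Fri Jul 15 2016.

Fri Jul 15 2016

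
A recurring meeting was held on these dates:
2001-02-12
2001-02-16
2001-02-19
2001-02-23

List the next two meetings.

The gap pattern 4, 3, 4 repeats every 2 events.
These are the Mondays and Fridays of each week.
Next Monday: 2001-02-26.
The following Friday is 2001-03-02.

2001-02-26, 2001-03-02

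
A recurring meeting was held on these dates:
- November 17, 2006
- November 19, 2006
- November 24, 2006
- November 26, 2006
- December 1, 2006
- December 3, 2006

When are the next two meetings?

Every event lands on a Friday or Sunday (gaps cycle 2, 5, 2, 5, 2).
So the schedule is: every Friday and Sunday.
The following Friday is December 8, 2006.
Next Sunday: December 10, 2006.

December 8, 2006; December 10, 2006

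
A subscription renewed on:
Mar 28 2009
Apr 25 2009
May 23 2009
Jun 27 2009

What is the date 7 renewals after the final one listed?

All dates are Saturdays, 28, 28, 35 days apart.
Specifically, the 4th Saturday of each month.
4th Saturday of July 2009: Jul 25 2009.
4th Saturday of August 2009: Aug 22 2009.
September 2009 — 4th Saturday is Sep 26 2009.
4th Saturday of October 2009: Oct 24 2009.
November 2009 — 4th Saturday is Nov 28 2009.
4th Saturday of December 2009: Dec 26 2009.
January 2010 — 4th Saturday is Jan 23 2010.

Jan 23 2010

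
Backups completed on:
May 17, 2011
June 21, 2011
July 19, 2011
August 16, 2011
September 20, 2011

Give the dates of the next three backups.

October 18, 2011; November 15, 2011; December 20, 2011

Gaps: 35, 28, 28, 35 days — a mix of 28 and 35. Every date is a Tuesday.
Each is the 3rd Tuesday of its month.
3rd Tuesday of October 2011: October 18, 2011.
November 2011 — 3rd Tuesday is November 15, 2011.
3rd Tuesday of December 2011: December 20, 2011.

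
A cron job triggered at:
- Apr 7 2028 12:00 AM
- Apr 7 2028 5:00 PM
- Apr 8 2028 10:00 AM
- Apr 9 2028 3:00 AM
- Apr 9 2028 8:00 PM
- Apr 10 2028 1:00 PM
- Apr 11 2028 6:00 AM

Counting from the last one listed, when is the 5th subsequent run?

Apr 14 2028 7:00 PM

The interval is a steady 17 hours (17, 17, 17, 17, 17, 17).
Apr 11 2028 6:00 AM + 17 h = Apr 11 2028 11:00 PM.
Apr 11 2028 11:00 PM + 17 h = Apr 12 2028 4:00 PM.
Apr 12 2028 4:00 PM + 17 h = Apr 13 2028 9:00 AM.
Apr 13 2028 9:00 AM + 17 h = Apr 14 2028 2:00 AM.
Apr 14 2028 2:00 AM + 17 h = Apr 14 2028 7:00 PM.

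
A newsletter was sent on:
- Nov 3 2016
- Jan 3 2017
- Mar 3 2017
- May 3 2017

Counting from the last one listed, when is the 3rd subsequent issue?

Gaps: 61, 59, 61 days — not constant. Every event is on the 3rd of the month.
Pattern: the 3rd of every 2 months.
July 2017: Jul 3 2017.
Next: September 2017 → Sep 3 2017.
Next: November 2017 → Nov 3 2017.

Nov 3 2017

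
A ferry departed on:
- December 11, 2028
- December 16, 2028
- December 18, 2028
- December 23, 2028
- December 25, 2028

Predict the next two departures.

December 30, 2028; January 1, 2029

The gap pattern 5, 2, 5, 2 repeats every 2 events.
These are the Mondays and Saturdays of each week.
The following Saturday is December 30, 2028.
The following Monday is January 1, 2029.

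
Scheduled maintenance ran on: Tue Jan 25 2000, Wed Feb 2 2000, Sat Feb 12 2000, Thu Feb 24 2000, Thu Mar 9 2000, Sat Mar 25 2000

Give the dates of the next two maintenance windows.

Intervals are 8, 10, 12, 14, 16 days — an arithmetic progression with common difference 2.
Next gap: 18 days. Sat Mar 25 2000 + 18 days = Wed Apr 12 2000.
Next gap: 20 days. Wed Apr 12 2000 + 20 days = Tue May 2 2000.

Wed Apr 12 2000, Tue May 2 2000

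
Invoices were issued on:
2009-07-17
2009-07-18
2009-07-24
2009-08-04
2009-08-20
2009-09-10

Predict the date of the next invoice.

Gaps: 1, 6, 11, 16, 21 days — each gap is 5 larger than the previous one.
Next gap: 26 days. 2009-09-10 + 26 days = 2009-10-06.

2009-10-06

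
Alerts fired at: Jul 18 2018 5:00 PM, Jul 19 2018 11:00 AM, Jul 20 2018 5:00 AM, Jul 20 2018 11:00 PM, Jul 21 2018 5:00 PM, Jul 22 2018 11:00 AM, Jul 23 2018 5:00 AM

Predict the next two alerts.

Jul 23 2018 11:00 PM, Jul 24 2018 5:00 PM

The interval is a steady 18 hours (18, 18, 18, 18, 18, 18).
Jul 23 2018 5:00 AM + 18 h = Jul 23 2018 11:00 PM.
Jul 23 2018 11:00 PM + 18 h = Jul 24 2018 5:00 PM.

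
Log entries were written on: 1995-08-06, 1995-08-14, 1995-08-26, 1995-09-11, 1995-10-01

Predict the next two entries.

1995-10-25, 1995-11-22

Intervals are 8, 12, 16, 20 days — an arithmetic progression with common difference 4.
Next gap: 24 days. 1995-10-01 + 24 days = 1995-10-25.
Next gap: 28 days. 1995-10-25 + 28 days = 1995-11-22.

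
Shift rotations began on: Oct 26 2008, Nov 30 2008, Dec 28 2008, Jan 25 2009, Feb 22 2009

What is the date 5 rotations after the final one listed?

All Sundays; the gaps (35, 28, 28, 28) vary with month length.
This is the last Sunday of each month.
Last Sunday of March 2009: Mar 29 2009.
April 2009 ends with Sunday Apr 26 2009.
Last Sunday of May 2009: May 31 2009.
June 2009 ends with Sunday Jun 28 2009.
Last Sunday of July 2009: Jul 26 2009.

Jul 26 2009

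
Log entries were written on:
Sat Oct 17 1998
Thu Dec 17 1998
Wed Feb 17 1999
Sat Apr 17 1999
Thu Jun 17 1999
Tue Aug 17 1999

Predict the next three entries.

Sun Oct 17 1999, Fri Dec 17 1999, Thu Feb 17 2000

Gaps: 61, 62, 59, 61, 61 days — not constant. Every event is on the 17th of the month.
Pattern: the 17th of every 2 months.
October 1999: Sun Oct 17 1999.
December 1999: Fri Dec 17 1999.
February 2000: Thu Feb 17 2000.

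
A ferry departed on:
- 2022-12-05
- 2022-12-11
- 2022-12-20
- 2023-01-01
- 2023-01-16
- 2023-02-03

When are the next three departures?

Gaps: 6, 9, 12, 15, 18 days — each gap is 3 larger than the previous one.
Next gap: 21 days. 2023-02-03 + 21 days = 2023-02-24.
Next gap: 24 days. 2023-02-24 + 24 days = 2023-03-20.
Next gap: 27 days. 2023-03-20 + 27 days = 2023-04-16.

2023-02-24, 2023-03-20, 2023-04-16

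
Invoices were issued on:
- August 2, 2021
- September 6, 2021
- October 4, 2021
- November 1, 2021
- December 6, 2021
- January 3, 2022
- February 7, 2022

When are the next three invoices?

March 7, 2022; April 4, 2022; May 2, 2022

These are Mondays at 28- or 35-day spacing (35, 28, 28, 35, 28, 35).
The pattern: 1st Monday of the month.
March 2022 — 1st Monday is March 7, 2022.
1st Monday of April 2022: April 4, 2022.
May 2022 — 1st Monday is May 2, 2022.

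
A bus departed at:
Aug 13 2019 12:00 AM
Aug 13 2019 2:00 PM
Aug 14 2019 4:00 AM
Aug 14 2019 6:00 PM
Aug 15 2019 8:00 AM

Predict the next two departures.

Aug 15 2019 10:00 PM, Aug 16 2019 12:00 PM

The interval is a steady 14 hours (14, 14, 14, 14).
Aug 15 2019 8:00 AM + 14 h = Aug 15 2019 10:00 PM.
Aug 15 2019 10:00 PM + 14 h = Aug 16 2019 12:00 PM.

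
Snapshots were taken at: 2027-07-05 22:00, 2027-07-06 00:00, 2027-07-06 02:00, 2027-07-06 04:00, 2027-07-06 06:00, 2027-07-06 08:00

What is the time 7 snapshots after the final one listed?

2027-07-06 22:00

Spacing: 2, 2, 2, 2, 2 h — constant 2 h.
2027-07-06 08:00 + 2 h = 2027-07-06 10:00.
2027-07-06 10:00 + 2 h = 2027-07-06 12:00.
2027-07-06 12:00 + 2 h = 2027-07-06 14:00.
2027-07-06 14:00 + 2 h = 2027-07-06 16:00.
2027-07-06 16:00 + 2 h = 2027-07-06 18:00.
2027-07-06 18:00 + 2 h = 2027-07-06 20:00.
2027-07-06 20:00 + 2 h = 2027-07-06 22:00.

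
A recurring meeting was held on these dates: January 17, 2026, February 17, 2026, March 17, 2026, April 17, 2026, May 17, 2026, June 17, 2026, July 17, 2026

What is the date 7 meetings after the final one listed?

Gaps: 31, 28, 31, 30, 31, 30 days — not constant. Every event is on the 17th of the month.
Pattern: the 17th of each month.
Next: August 2026 → August 17, 2026.
September 2026: September 17, 2026.
Next: October 2026 → October 17, 2026.
November 2026: November 17, 2026.
Next: December 2026 → December 17, 2026.
January 2027: January 17, 2027.
Next: February 2027 → February 17, 2027.

February 17, 2027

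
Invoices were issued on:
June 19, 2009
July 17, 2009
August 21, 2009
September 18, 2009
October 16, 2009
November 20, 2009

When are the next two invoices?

All dates are Fridays, 28, 35, 28, 28, 35 days apart.
Specifically, the 3rd Friday of each month.
December 2009 — 3rd Friday is December 18, 2009.
January 2010 — 3rd Friday is January 15, 2010.

December 18, 2009; January 15, 2010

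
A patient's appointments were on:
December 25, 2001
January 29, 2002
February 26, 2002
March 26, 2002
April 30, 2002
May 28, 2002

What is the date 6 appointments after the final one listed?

Every date is a Tuesday; gaps 35, 28, 28, 35, 28 days.
Each is the last Tuesday of its month (at least one falls on the 29th or later, ruling out '4th Tuesday').
Last Tuesday of June 2002: June 25, 2002.
July 2002 ends with Tuesday July 30, 2002.
August 2002 ends with Tuesday August 27, 2002.
September 2002 ends with Tuesday September 24, 2002.
Last Tuesday of October 2002: October 29, 2002.
Last Tuesday of November 2002: November 26, 2002.

November 26, 2002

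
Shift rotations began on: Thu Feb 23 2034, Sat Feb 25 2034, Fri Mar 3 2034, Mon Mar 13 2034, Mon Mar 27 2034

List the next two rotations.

Intervals are 2, 6, 10, 14 days — an arithmetic progression with common difference 4.
Next gap: 18 days. Mon Mar 27 2034 + 18 days = Fri Apr 14 2034.
Next gap: 22 days. Fri Apr 14 2034 + 22 days = Sat May 6 2034.

Fri Apr 14 2034, Sat May 6 2034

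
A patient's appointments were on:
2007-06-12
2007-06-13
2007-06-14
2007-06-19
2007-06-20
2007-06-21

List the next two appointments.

2007-06-26, 2007-06-27

The gap pattern 1, 1, 5, 1, 1 repeats every 3 events.
These are the Tuesdays, Wednesdays and Thursdays of each week.
Next Tuesday: 2007-06-26.
Next Wednesday: 2007-06-27.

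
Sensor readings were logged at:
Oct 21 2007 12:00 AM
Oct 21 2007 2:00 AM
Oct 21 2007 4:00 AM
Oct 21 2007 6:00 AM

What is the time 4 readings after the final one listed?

The interval is a steady 2 hours (2, 2, 2).
Oct 21 2007 6:00 AM + 2 h = Oct 21 2007 8:00 AM.
Oct 21 2007 8:00 AM + 2 h = Oct 21 2007 10:00 AM.
Oct 21 2007 10:00 AM + 2 h = Oct 21 2007 12:00 PM.
Oct 21 2007 12:00 PM + 2 h = Oct 21 2007 2:00 PM.

Oct 21 2007 2:00 PM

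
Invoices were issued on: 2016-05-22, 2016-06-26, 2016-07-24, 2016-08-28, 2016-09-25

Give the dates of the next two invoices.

Gaps: 35, 28, 35, 28 days — a mix of 28 and 35. Every date is a Sunday.
Each is the 4th Sunday of its month.
October 2016 — 4th Sunday is 2016-10-23.
November 2016 — 4th Sunday is 2016-11-27.

2016-10-23, 2016-11-27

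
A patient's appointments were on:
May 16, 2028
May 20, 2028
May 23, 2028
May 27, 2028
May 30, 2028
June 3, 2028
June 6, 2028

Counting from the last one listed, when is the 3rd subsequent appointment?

The gap pattern 4, 3, 4, 3, 4, 3 repeats every 2 events.
These are the Tuesdays and Saturdays of each week.
Next Saturday: June 10, 2028.
Next Tuesday: June 13, 2028.
The following Saturday is June 17, 2028.

June 17, 2028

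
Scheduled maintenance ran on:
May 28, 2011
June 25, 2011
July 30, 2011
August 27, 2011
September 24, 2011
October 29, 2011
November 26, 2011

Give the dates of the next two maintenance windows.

December 31, 2011; January 28, 2012

These are Saturdays with 28, 35, 28, 28, 35, 28-day gaps.
Each is the final Saturday of its month — July 30, 2011 is past the 28th, so '4th Saturday' doesn't fit.
Last Saturday of December 2011: December 31, 2011.
Last Saturday of January 2012: January 28, 2012.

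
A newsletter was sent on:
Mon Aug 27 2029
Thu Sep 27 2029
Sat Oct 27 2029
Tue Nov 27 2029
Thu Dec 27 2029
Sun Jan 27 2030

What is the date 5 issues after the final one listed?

Each date is the 27th; the gaps (31, 30, 31, 30, 31) track the month lengths.
The rule is the 27th of each month.
February 2030: Wed Feb 27 2030.
Next: March 2030 → Wed Mar 27 2030.
Next: April 2030 → Sat Apr 27 2030.
May 2030: Mon May 27 2030.
Next: June 2030 → Thu Jun 27 2030.

Thu Jun 27 2030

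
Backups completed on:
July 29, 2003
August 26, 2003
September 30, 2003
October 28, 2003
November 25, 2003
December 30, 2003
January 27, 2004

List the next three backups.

Every date is a Tuesday; gaps 28, 35, 28, 28, 35, 28 days.
Each is the last Tuesday of its month (at least one falls on the 29th or later, ruling out '4th Tuesday').
February 2004 ends with Tuesday February 24, 2004.
March 2004 ends with Tuesday March 30, 2004.
April 2004 ends with Tuesday April 27, 2004.

February 24, 2004; March 30, 2004; April 27, 2004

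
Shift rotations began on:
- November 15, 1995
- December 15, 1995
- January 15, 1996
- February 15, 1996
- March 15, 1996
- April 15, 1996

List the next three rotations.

Each date is the 15th; the gaps (30, 31, 31, 29, 31) track the month lengths.
The rule is the 15th of each month.
Next: May 1996 → May 15, 1996.
Next: June 1996 → June 15, 1996.
July 1996: July 15, 1996.

May 15, 1996; June 15, 1996; July 15, 1996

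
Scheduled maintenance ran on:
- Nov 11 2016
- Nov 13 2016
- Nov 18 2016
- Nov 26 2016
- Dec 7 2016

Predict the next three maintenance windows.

Gaps: 2, 5, 8, 11 days — each gap is 3 larger than the previous one.
Next gap: 14 days. Dec 7 2016 + 14 days = Dec 21 2016.
Next gap: 17 days. Dec 21 2016 + 17 days = Jan 7 2017.
Next gap: 20 days. Jan 7 2017 + 20 days = Jan 27 2017.

Dec 21 2016, Jan 7 2017, Jan 27 2017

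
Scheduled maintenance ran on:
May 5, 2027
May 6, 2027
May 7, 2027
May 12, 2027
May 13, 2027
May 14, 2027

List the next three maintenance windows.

Every event lands on a Wednesday or Thursday or Friday (gaps cycle 1, 1, 5, 1, 1).
So the schedule is: every Wednesday, Thursday and Friday.
The following Wednesday is May 19, 2027.
The following Thursday is May 20, 2027.
Next Friday: May 21, 2027.

May 19, 2027; May 20, 2027; May 21, 2027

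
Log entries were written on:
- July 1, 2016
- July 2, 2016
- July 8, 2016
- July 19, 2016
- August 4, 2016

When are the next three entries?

The spacing grows by 5 each time: 1, 6, 11, 16 days.
Next gap: 21 days. August 4, 2016 + 21 days = August 25, 2016.
Next gap: 26 days. August 25, 2016 + 26 days = September 20, 2016.
Next gap: 31 days. September 20, 2016 + 31 days = October 21, 2016.

August 25, 2016; September 20, 2016; October 21, 2016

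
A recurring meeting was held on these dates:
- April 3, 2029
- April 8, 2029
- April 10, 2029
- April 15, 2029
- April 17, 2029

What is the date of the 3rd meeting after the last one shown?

Every event lands on a Tuesday or Sunday (gaps cycle 5, 2, 5, 2).
So the schedule is: every Tuesday and Sunday.
The following Sunday is April 22, 2029.
Next Tuesday: April 24, 2029.
The following Sunday is April 29, 2029.

April 29, 2029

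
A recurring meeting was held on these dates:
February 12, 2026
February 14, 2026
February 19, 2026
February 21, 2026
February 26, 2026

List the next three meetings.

The gap pattern 2, 5, 2, 5 repeats every 2 events.
These are the Thursdays and Saturdays of each week.
The following Saturday is February 28, 2026.
The following Thursday is March 5, 2026.
Next Saturday: March 7, 2026.

February 28, 2026; March 5, 2026; March 7, 2026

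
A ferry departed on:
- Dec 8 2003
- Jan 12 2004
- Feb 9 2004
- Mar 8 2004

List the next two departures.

Apr 12 2004, May 10 2004

All dates are Mondays, 35, 28, 28 days apart.
Specifically, the 2nd Monday of each month.
April 2004 — 2nd Monday is Apr 12 2004.
May 2004 — 2nd Monday is May 10 2004.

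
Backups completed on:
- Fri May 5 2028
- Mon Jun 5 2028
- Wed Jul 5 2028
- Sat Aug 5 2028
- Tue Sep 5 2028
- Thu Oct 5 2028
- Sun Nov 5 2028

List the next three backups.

Gaps: 31, 30, 31, 31, 30, 31 days — not constant. Every event is on the 5th of the month.
Pattern: the 5th of each month.
December 2028: Tue Dec 5 2028.
January 2029: Fri Jan 5 2029.
February 2029: Mon Feb 5 2029.

Tue Dec 5 2028, Fri Jan 5 2029, Mon Feb 5 2029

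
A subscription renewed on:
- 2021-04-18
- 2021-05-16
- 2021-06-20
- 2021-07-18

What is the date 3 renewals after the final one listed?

2021-10-17

Gaps: 28, 35, 28 days — a mix of 28 and 35. Every date is a Sunday.
Each is the 3rd Sunday of its month.
3rd Sunday of August 2021: 2021-08-15.
3rd Sunday of September 2021: 2021-09-19.
3rd Sunday of October 2021: 2021-10-17.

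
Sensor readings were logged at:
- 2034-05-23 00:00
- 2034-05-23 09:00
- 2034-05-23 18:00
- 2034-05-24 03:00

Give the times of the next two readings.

2034-05-24 12:00, 2034-05-24 21:00

Spacing: 9, 9, 9 h — constant 9 h.
2034-05-24 03:00 + 9 h = 2034-05-24 12:00.
2034-05-24 12:00 + 9 h = 2034-05-24 21:00.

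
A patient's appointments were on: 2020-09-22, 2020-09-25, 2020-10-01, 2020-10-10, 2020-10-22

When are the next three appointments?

2020-11-06, 2020-11-24, 2020-12-15

The spacing grows by 3 each time: 3, 6, 9, 12 days.
Next gap: 15 days. 2020-10-22 + 15 days = 2020-11-06.
Next gap: 18 days. 2020-11-06 + 18 days = 2020-11-24.
Next gap: 21 days. 2020-11-24 + 21 days = 2020-12-15.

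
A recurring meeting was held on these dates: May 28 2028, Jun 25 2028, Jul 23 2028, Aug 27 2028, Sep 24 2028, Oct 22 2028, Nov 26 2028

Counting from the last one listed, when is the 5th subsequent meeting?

Gaps: 28, 28, 35, 28, 28, 35 days — a mix of 28 and 35. Every date is a Sunday.
Each is the 4th Sunday of its month.
December 2028 — 4th Sunday is Dec 24 2028.
4th Sunday of January 2029: Jan 28 2029.
4th Sunday of February 2029: Feb 25 2029.
4th Sunday of March 2029: Mar 25 2029.
April 2029 — 4th Sunday is Apr 22 2029.

Apr 22 2029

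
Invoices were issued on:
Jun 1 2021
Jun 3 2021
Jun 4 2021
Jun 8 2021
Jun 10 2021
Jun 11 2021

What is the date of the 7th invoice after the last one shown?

Jun 29 2021

Every event lands on a Tuesday or Thursday or Friday (gaps cycle 2, 1, 4, 2, 1).
So the schedule is: every Tuesday, Thursday and Friday.
The following Tuesday is Jun 15 2021.
The following Thursday is Jun 17 2021.
Next Friday: Jun 18 2021.
The following Tuesday is Jun 22 2021.
Next Thursday: Jun 24 2021.
Next Friday: Jun 25 2021.
The following Tuesday is Jun 29 2021.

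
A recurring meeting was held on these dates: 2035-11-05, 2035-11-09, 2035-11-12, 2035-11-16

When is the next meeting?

2035-11-19

The gap pattern 4, 3, 4 repeats every 2 events.
These are the Mondays and Fridays of each week.
Next Monday: 2035-11-19.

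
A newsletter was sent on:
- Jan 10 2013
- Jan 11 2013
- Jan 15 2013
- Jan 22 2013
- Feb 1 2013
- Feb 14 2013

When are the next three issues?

Intervals are 1, 4, 7, 10, 13 days — an arithmetic progression with common difference 3.
Next gap: 16 days. Feb 14 2013 + 16 days = Mar 2 2013.
Next gap: 19 days. Mar 2 2013 + 19 days = Mar 21 2013.
Next gap: 22 days. Mar 21 2013 + 22 days = Apr 12 2013.

Mar 2 2013, Mar 21 2013, Apr 12 2013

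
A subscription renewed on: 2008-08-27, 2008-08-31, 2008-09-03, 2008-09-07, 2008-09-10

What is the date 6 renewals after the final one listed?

2008-10-01

The gap pattern 4, 3, 4, 3 repeats every 2 events.
These are the Wednesdays and Sundays of each week.
The following Sunday is 2008-09-14.
The following Wednesday is 2008-09-17.
Next Sunday: 2008-09-21.
The following Wednesday is 2008-09-24.
The following Sunday is 2008-09-28.
The following Wednesday is 2008-10-01.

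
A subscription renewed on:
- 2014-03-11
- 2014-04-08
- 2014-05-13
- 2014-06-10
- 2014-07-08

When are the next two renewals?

2014-08-12, 2014-09-09

All dates are Tuesdays, 28, 35, 28, 28 days apart.
Specifically, the 2nd Tuesday of each month.
2nd Tuesday of August 2014: 2014-08-12.
2nd Tuesday of September 2014: 2014-09-09.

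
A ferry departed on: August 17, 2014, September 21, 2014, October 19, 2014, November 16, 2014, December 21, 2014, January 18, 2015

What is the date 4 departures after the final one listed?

May 17, 2015

These are Sundays at 28- or 35-day spacing (35, 28, 28, 35, 28).
The pattern: 3rd Sunday of the month.
3rd Sunday of February 2015: February 15, 2015.
3rd Sunday of March 2015: March 15, 2015.
April 2015 — 3rd Sunday is April 19, 2015.
3rd Sunday of May 2015: May 17, 2015.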